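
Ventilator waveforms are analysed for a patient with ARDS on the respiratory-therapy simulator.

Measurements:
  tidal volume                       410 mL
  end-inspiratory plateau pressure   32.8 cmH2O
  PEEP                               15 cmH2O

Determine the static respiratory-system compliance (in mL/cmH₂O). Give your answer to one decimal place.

23.0

Cstat = Vt / (Pplat − PEEP) = 410 / (32.8 − 15) = 410 / 17.8 = 23.034 mL/cmH2O.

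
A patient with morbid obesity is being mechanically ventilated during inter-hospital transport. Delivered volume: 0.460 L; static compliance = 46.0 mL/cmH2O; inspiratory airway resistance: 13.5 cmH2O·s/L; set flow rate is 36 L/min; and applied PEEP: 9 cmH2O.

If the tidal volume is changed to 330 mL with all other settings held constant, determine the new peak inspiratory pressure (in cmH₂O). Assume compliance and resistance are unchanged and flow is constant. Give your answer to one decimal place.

Flow: 36 L/min ÷ 60 = 0.6 L/s.
PIP = Vt/C + R·V̇ + PEEP (constant-flow equation of motion).
Only the elastic term changes: ΔPIP = ΔVt / C = (330 − 460) / 46.0 = -2.826 cmH2O.
Original PIP = 460/46.0 + 13.5×0.6 + 9 = 27.1 cmH2O; new PIP = 27.1 + (-2.826) = 24.274 cmH2O.

24.3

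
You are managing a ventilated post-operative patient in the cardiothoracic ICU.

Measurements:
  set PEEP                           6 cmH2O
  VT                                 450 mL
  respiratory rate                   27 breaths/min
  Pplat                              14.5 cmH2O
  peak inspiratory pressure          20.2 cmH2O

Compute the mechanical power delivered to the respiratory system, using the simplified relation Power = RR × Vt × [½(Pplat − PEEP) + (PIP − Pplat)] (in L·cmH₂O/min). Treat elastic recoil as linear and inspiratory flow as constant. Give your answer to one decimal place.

Per-breath work = Vt × [½(Pplat−PEEP) + (PIP−Pplat)] = 0.450 × [0.5×8.5 + 5.7] = 0.450 × 9.95 = 4.478 L·cmH2O.
Power = 27 × 4.478 = 120.91 L·cmH2O/min.

120.9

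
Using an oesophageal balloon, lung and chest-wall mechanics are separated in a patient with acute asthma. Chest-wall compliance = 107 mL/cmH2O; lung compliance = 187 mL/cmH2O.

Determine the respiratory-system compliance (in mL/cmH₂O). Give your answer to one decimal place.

Lung and chest wall are elastances in series: 1/Crs = 1/CL + 1/Ccw.
1/Crs = 1/187 + 1/107 = 0.01469.
Crs = 68.074 mL/cmH2O.

68.1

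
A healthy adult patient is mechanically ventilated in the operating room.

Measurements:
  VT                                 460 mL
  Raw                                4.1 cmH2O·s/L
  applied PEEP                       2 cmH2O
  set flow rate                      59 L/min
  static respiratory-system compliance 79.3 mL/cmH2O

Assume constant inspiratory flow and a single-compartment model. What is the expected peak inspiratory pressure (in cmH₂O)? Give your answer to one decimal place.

Flow: 59 L/min ÷ 60 = 0.9833 L/s.
Equation of motion (constant flow): PIP = Vt/C + R·V̇ + PEEP.
PIP = 460/79.3 + 4.1×0.9833 + 2 = 5.801 + 4.032 + 2 = 11.833 cmH2O.

11.8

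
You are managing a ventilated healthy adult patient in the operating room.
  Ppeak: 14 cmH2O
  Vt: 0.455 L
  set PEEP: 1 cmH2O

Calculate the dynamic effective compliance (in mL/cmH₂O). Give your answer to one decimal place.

35.0

Dynamic compliance = Vt / (PIP − PEEP) = 455 / (14 − 1) = 455 / 13.0 = 35.0 mL/cmH2O.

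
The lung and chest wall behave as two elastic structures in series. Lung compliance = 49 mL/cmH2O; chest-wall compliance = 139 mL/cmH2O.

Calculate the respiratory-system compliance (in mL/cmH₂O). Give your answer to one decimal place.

Lung and chest wall are elastances in series: 1/Crs = 1/CL + 1/Ccw.
1/Crs = 1/49 + 1/139 = 0.0276.
Crs = 36.232 mL/cmH2O.

36.2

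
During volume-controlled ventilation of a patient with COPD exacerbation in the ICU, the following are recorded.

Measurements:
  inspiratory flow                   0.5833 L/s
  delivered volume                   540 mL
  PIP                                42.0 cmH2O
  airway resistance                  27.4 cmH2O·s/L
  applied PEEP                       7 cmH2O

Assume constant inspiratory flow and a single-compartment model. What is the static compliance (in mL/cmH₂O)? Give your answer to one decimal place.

28.4

Equation of motion (constant flow): PIP = Vt/C + R·V̇ + PEEP.
Vt/C = PIP − R·V̇ − PEEP = 42.0 − 27.4×0.5833 − 7 = 42.0 − 15.982 − 7 = 19.018 cmH2O.
C = Vt / 19.018 = 540 / 19.018 = 28.394 mL/cmH2O.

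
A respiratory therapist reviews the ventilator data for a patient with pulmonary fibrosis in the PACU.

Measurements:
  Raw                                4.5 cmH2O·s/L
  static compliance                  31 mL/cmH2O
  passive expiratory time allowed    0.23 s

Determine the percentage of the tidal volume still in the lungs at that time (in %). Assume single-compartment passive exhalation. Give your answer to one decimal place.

τ = R × C = 4.5 × 31 mL/cmH2O = 4.5 × 0.031 L/cmH2O = 0.1395 s.
Passive exhalation: V(t)/V₀ = e^(−t/τ) = e^(−0.23/0.1395) = 0.1923.
Fraction remaining = 0.1923 → 19.23%.

19.2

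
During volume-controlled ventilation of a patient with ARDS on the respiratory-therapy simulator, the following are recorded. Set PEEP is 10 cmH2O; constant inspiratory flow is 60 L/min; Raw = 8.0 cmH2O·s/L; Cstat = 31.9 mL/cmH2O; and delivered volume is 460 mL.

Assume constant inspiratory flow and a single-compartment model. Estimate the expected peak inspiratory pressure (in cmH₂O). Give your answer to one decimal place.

32.4

Flow: 60 L/min ÷ 60 = 1 L/s.
Equation of motion (constant flow): PIP = Vt/C + R·V̇ + PEEP.
PIP = 460/31.9 + 8.0×1 + 10 = 14.42 + 8.0 + 10 = 32.42 cmH2O.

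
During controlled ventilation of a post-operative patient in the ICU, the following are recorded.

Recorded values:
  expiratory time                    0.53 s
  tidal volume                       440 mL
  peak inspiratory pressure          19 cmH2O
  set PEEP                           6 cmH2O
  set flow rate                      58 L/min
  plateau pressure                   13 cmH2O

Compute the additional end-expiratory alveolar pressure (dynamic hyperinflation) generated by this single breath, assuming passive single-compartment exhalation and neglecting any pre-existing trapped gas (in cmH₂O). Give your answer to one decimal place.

Flow: 58 L/min ÷ 60 = 0.9667 L/s.
R = (PIP − Pplat)/V̇ = (19 − 13) / 0.9667 = 6.0/0.9667 = 6.207 cmH2O·s/L.
C = Vt/(Pplat − PEEP) = 440.0 / (13 − 6) = 440.0/7.0 = 62.857 mL/cmH2O.
τ = R × C = 6.207 × 0.06286 L/cmH2O = 0.3902 s.
Fraction remaining = e^(−Te/τ) = e^(−0.53/0.3902) = 0.2571; trapped volume = 440.0 × 0.2571 = 113.12 mL.
Additional alveolar pressure from trapping ≈ V_trapped / C = 113.12 / 62.857 = 1.8 cmH2O.

1.8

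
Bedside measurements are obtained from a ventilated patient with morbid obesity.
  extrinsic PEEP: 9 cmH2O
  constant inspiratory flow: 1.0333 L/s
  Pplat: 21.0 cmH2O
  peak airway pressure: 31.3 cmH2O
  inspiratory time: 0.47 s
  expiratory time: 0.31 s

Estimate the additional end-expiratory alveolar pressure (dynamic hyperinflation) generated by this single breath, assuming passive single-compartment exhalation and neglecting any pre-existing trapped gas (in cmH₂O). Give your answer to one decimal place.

Vt = flow × Ti = 1.0333 L/s × 0.47 s × 1000 mL/L = 485.65 mL.
R = (PIP − Pplat)/V̇ = (31.3 − 21.0) / 1.0333 = 10.3/1.0333 = 9.968 cmH2O·s/L.
C = Vt/(Pplat − PEEP) = 485.65 / (21.0 − 9) = 485.65/12.0 = 40.471 mL/cmH2O.
τ = R × C = 9.968 × 0.04047 L/cmH2O = 0.4034 s.
Fraction remaining = e^(−Te/τ) = e^(−0.31/0.4034) = 0.4637; trapped volume = 485.65 × 0.4637 = 225.2 mL.
Additional alveolar pressure from trapping ≈ V_trapped / C = 225.2 / 40.471 = 5.564 cmH2O.

5.6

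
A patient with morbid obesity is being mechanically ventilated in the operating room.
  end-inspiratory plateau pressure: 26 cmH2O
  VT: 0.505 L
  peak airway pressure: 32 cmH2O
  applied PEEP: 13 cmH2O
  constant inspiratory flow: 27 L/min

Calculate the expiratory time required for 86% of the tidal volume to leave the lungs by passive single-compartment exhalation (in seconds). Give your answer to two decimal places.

Flow: 27 L/min ÷ 60 = 0.45 L/s.
R = (PIP − Pplat)/V̇ = (32 − 26) / 0.45 = 6.0/0.45 = 13.333 cmH2O·s/L.
C = Vt/(Pplat − PEEP) = 505.0 / (26 − 13) = 505.0/13.0 = 38.846 mL/cmH2O.
τ = R × C = 13.333 × 0.03885 L/cmH2O = 0.518 s.
t = −τ·ln(1 − 0.86) = −0.518·ln(0.14) = 1.018 s.

1.02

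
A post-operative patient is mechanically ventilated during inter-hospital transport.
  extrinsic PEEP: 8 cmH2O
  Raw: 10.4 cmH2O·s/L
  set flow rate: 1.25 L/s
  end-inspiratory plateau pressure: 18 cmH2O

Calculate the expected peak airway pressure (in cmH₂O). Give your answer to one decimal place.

PIP = Pplat + Raw × flow = 18 + 10.4 × 1.25 = 18 + 13.0 = 31.0 cmH2O.

31.0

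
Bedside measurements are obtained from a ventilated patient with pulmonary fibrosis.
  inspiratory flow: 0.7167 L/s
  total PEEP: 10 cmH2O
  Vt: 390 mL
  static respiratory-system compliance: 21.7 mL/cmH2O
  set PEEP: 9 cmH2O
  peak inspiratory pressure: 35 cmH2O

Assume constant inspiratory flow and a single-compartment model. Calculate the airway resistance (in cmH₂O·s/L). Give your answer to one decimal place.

Total PEEP = 10 cmH2O (set 9 + intrinsic 1); this is the baseline alveolar pressure.
Equation of motion (constant flow): PIP = Vt/C + R·V̇ + PEEP.
R·V̇ = PIP − Vt/C − PEEP = 35 − 390/21.7 − 10 = 35 − 17.972 − 10 = 7.028 cmH2O.
R = 7.028 / 0.7167 = 9.806 cmH2O·s/L.

9.8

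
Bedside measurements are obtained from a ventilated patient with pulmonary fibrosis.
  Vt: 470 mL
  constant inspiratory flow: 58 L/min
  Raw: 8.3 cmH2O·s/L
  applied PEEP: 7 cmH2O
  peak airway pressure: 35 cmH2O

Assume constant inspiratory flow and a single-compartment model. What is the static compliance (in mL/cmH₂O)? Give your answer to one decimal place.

Flow: 58 L/min ÷ 60 = 0.9667 L/s.
Equation of motion (constant flow): PIP = Vt/C + R·V̇ + PEEP.
Vt/C = PIP − R·V̇ − PEEP = 35 − 8.3×0.9667 − 7 = 35 − 8.024 − 7 = 19.976 cmH2O.
C = Vt / 19.976 = 470 / 19.976 = 23.528 mL/cmH2O.

23.5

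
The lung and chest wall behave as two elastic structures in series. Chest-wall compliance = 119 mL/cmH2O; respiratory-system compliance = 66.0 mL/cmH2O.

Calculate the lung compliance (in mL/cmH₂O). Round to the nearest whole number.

148

1/CL = 1/Crs − 1/Ccw.
1/CL = 1/66.0 − 1/119 = 0.006748.
CL = 148.19 mL/cmH2O.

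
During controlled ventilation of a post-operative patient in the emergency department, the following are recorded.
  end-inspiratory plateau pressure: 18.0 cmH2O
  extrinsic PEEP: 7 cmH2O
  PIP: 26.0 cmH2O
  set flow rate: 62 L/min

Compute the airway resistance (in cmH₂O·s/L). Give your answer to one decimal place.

Flow: 62 L/min ÷ 60 = 1.0333 L/s.
Raw = (PIP − Pplat) / flow = (26.0 − 18.0) / 1.0333 = 8.0 / 1.0333 = 7.742 cmH2O·s/L.

7.7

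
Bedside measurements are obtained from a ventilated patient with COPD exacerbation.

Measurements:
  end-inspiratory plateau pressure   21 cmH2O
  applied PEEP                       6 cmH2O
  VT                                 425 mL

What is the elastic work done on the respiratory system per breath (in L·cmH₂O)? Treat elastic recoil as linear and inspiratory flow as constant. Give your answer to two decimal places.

3.19

Elastic work ≈ ½ × (Pplat − PEEP) × Vt = 0.5 × (21 − 6) × 0.425 L = 0.5 × 15.0 × 0.425 = 3.188 L·cmH2O.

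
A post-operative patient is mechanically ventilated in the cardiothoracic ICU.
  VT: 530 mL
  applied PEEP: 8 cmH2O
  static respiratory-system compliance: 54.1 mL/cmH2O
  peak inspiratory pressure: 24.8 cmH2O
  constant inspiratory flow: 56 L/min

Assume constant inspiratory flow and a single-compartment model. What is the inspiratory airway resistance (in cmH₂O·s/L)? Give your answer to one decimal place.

Flow: 56 L/min ÷ 60 = 0.9333 L/s.
Equation of motion (constant flow): PIP = Vt/C + R·V̇ + PEEP.
R·V̇ = PIP − Vt/C − PEEP = 24.8 − 530/54.1 − 8 = 24.8 − 9.797 − 8 = 7.003 cmH2O.
R = 7.003 / 0.9333 = 7.503 cmH2O·s/L.

7.5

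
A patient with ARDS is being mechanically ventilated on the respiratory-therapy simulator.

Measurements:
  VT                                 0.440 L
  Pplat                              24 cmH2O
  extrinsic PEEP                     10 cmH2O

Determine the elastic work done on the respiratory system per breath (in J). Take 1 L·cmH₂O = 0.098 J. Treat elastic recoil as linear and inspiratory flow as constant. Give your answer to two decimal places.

0.30

Elastic work ≈ ½ × (Pplat − PEEP) × Vt = 0.5 × (24 − 10) × 0.440 L = 0.5 × 14.0 × 0.440 = 3.08 L·cmH2O.
× 0.098 J/(L·cmH2O) → 0.3018 J.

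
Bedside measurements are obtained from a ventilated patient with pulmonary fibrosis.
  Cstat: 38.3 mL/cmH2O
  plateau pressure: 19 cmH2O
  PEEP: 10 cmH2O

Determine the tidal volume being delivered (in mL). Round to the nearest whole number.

Vt = Cstat × (Pplat − PEEP) = 38.3 × (19 − 10) = 38.3 × 9.0 = 344.7 mL.

345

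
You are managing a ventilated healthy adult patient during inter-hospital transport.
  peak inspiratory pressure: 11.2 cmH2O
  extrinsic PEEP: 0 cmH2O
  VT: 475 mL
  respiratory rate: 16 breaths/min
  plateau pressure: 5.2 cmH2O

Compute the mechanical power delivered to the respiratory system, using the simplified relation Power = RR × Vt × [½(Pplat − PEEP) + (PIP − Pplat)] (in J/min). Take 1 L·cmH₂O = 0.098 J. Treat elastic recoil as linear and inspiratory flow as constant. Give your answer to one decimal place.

Per-breath work = Vt × [½(Pplat−PEEP) + (PIP−Pplat)] = 0.475 × [0.5×5.2 + 6.0] = 0.475 × 8.6 = 4.085 L·cmH2O.
Power = 16 × 4.085 = 65.36 L·cmH2O/min.
× 0.098 J/(L·cmH2O) → 6.405 J/min.

6.4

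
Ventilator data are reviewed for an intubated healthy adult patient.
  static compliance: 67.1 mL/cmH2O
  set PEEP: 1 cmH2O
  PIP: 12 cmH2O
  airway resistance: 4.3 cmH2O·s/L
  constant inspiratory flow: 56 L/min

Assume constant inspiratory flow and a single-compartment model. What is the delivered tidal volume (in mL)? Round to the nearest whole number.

469

Flow: 56 L/min ÷ 60 = 0.9333 L/s.
Equation of motion (constant flow): PIP = Vt/C + R·V̇ + PEEP.
Vt/C = PIP − R·V̇ − PEEP = 12 − 4.013 − 1 = 6.987 cmH2O.
Vt = C × 6.987 = 67.1 × 6.987 = 468.83 mL.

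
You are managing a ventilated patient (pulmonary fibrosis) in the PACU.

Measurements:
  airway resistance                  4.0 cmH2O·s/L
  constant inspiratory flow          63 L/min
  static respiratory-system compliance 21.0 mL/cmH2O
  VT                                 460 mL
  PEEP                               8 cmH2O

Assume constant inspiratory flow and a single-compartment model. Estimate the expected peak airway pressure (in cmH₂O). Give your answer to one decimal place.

34.1

Flow: 63 L/min ÷ 60 = 1.05 L/s.
Equation of motion (constant flow): PIP = Vt/C + R·V̇ + PEEP.
PIP = 460/21.0 + 4.0×1.05 + 8 = 21.905 + 4.2 + 8 = 34.105 cmH2O.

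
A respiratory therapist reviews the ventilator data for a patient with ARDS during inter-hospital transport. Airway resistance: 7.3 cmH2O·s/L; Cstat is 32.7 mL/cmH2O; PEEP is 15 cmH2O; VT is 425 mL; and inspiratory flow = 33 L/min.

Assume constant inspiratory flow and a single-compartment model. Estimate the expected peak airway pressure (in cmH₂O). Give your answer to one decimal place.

32.0

Flow: 33 L/min ÷ 60 = 0.55 L/s.
Equation of motion (constant flow): PIP = Vt/C + R·V̇ + PEEP.
PIP = 425/32.7 + 7.3×0.55 + 15 = 12.997 + 4.015 + 15 = 32.012 cmH2O.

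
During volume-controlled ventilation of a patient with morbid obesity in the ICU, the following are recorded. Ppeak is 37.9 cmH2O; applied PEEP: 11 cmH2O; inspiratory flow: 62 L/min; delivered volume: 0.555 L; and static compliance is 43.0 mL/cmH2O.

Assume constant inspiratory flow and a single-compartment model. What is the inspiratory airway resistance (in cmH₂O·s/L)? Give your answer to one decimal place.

Flow: 62 L/min ÷ 60 = 1.0333 L/s.
Equation of motion (constant flow): PIP = Vt/C + R·V̇ + PEEP.
R·V̇ = PIP − Vt/C − PEEP = 37.9 − 555/43.0 − 11 = 37.9 − 12.907 − 11 = 13.993 cmH2O.
R = 13.993 / 1.0333 = 13.542 cmH2O·s/L.

13.5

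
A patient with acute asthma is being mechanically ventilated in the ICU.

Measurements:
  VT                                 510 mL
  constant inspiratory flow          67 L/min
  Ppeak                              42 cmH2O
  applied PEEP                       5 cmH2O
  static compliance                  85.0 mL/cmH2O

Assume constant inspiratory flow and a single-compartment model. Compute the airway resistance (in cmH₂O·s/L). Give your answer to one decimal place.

27.8

Flow: 67 L/min ÷ 60 = 1.1167 L/s.
Equation of motion (constant flow): PIP = Vt/C + R·V̇ + PEEP.
R·V̇ = PIP − Vt/C − PEEP = 42 − 510/85.0 − 5 = 42 − 6.0 − 5 = 31.0 cmH2O.
R = 31.0 / 1.1167 = 27.76 cmH2O·s/L.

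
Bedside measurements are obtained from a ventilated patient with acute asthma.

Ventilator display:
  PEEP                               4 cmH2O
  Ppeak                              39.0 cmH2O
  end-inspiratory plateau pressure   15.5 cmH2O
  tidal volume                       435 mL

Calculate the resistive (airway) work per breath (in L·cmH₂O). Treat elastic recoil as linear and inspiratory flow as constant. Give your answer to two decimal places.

10.22

With constant inspiratory flow the resistive pressure is constant at PIP − Pplat = 39.0 − 15.5 = 23.5 cmH2O, so resistive work = 23.5 × 0.435 = 10.223 L·cmH2O.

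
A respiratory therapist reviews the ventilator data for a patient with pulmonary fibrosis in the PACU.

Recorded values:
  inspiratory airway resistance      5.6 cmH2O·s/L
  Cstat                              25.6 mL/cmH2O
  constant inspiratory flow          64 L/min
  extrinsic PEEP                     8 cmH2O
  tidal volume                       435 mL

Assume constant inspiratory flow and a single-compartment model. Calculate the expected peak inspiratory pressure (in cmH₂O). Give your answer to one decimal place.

Flow: 64 L/min ÷ 60 = 1.0667 L/s.
Equation of motion (constant flow): PIP = Vt/C + R·V̇ + PEEP.
PIP = 435/25.6 + 5.6×1.0667 + 8 = 16.992 + 5.974 + 8 = 30.966 cmH2O.

31.0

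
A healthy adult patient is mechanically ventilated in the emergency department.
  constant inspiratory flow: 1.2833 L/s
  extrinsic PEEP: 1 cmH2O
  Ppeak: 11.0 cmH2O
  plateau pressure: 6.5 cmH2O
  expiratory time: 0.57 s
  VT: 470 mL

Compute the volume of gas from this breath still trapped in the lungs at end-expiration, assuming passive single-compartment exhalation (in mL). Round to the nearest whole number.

70

R = (PIP − Pplat)/V̇ = (11.0 − 6.5) / 1.2833 = 4.5/1.2833 = 3.507 cmH2O·s/L.
C = Vt/(Pplat − PEEP) = 470.0 / (6.5 − 1) = 470.0/5.5 = 85.455 mL/cmH2O.
τ = R × C = 3.507 × 0.08546 L/cmH2O = 0.2997 s.
Fraction remaining = e^(−Te/τ) = e^(−0.57/0.2997) = 0.1493.
Trapped volume = 470.0 × 0.1493 = 70.171 mL.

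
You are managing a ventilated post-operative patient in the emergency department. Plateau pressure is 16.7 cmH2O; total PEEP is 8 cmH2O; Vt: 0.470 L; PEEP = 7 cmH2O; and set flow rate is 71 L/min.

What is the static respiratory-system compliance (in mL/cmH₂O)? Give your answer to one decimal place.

End-expiratory occlusion gives total PEEP = 8 cmH2O (intrinsic PEEP = 8 − 7 = 1). Use total PEEP for the elastic gradient.
Cstat = Vt / (Pplat − PEEPtotal) = 470 / (16.7 − 8) = 470 / 8.7 = 54.023 mL/cmH2O.

54.0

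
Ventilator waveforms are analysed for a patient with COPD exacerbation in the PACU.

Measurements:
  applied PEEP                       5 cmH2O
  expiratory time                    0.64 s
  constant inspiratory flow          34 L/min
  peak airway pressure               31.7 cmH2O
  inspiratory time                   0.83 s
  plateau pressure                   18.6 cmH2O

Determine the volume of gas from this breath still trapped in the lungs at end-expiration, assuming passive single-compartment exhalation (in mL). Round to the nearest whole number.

211

Flow: 34 L/min ÷ 60 = 0.5667 L/s.
Vt = flow × Ti = 0.5667 L/s × 0.83 s × 1000 mL/L = 470.36 mL.
R = (PIP − Pplat)/V̇ = (31.7 − 18.6) / 0.5667 = 13.1/0.5667 = 23.116 cmH2O·s/L.
C = Vt/(Pplat − PEEP) = 470.36 / (18.6 − 5) = 470.36/13.6 = 34.585 mL/cmH2O.
τ = R × C = 23.116 × 0.03459 L/cmH2O = 0.7996 s.
Fraction remaining = e^(−Te/τ) = e^(−0.64/0.7996) = 0.4491.
Trapped volume = 470.36 × 0.4491 = 211.24 mL.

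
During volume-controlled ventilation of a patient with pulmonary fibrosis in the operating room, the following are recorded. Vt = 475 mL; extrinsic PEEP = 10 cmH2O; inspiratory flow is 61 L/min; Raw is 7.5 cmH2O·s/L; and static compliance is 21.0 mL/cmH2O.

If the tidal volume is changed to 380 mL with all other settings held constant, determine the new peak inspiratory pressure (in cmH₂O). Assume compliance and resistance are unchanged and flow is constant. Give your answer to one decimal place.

35.7

Flow: 61 L/min ÷ 60 = 1.0167 L/s.
PIP = Vt/C + R·V̇ + PEEP (constant-flow equation of motion).
Only the elastic term changes: ΔPIP = ΔVt / C = (380 − 475) / 21.0 = -4.524 cmH2O.
Original PIP = 475/21.0 + 7.5×1.0167 + 10 = 40.244 cmH2O; new PIP = 40.244 + (-4.524) = 35.72 cmH2O.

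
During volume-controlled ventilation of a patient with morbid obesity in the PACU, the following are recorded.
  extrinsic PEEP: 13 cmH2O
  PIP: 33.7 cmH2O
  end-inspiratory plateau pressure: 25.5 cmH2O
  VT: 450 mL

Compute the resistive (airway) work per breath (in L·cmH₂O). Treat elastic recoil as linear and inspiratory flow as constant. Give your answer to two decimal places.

3.69

With constant inspiratory flow the resistive pressure is constant at PIP − Pplat = 33.7 − 25.5 = 8.2 cmH2O, so resistive work = 8.2 × 0.450 = 3.69 L·cmH2O.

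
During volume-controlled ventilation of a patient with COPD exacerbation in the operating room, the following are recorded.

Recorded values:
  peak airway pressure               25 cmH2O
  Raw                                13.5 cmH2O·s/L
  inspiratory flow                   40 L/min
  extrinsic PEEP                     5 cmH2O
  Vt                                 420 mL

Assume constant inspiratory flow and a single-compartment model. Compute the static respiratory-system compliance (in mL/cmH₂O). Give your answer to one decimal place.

38.2

Flow: 40 L/min ÷ 60 = 0.6667 L/s.
Equation of motion (constant flow): PIP = Vt/C + R·V̇ + PEEP.
Vt/C = PIP − R·V̇ − PEEP = 25 − 13.5×0.6667 − 5 = 25 − 9.0 − 5 = 11.0 cmH2O.
C = Vt / 11.0 = 420 / 11.0 = 38.182 mL/cmH2O.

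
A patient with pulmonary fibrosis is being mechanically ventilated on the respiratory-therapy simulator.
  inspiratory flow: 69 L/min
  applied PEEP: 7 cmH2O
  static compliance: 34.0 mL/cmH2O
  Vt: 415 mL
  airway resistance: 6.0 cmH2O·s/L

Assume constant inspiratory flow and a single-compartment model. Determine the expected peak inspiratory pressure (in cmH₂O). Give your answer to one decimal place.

26.1

Flow: 69 L/min ÷ 60 = 1.15 L/s.
Equation of motion (constant flow): PIP = Vt/C + R·V̇ + PEEP.
PIP = 415/34.0 + 6.0×1.15 + 7 = 12.206 + 6.9 + 7 = 26.106 cmH2O.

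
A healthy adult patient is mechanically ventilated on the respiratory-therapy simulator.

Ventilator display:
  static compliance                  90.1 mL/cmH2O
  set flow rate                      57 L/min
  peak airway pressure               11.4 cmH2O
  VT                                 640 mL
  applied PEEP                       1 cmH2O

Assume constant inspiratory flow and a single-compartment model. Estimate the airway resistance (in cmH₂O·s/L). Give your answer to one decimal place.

Flow: 57 L/min ÷ 60 = 0.95 L/s.
Equation of motion (constant flow): PIP = Vt/C + R·V̇ + PEEP.
R·V̇ = PIP − Vt/C − PEEP = 11.4 − 640/90.1 − 1 = 11.4 − 7.103 − 1 = 3.297 cmH2O.
R = 3.297 / 0.95 = 3.471 cmH2O·s/L.

3.5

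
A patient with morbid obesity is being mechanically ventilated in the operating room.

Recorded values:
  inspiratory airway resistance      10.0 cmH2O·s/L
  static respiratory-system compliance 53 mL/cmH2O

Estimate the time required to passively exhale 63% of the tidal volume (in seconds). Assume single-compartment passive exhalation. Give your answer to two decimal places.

0.53

τ = R × C = 10.0 × 53 mL/cmH2O = 10.0 × 0.053 L/cmH2O = 0.53 s.
Exhaled fraction f = 1 − e^(−t/τ) → t = −τ·ln(1 − f) = −0.53·ln(0.37) = 0.527 s.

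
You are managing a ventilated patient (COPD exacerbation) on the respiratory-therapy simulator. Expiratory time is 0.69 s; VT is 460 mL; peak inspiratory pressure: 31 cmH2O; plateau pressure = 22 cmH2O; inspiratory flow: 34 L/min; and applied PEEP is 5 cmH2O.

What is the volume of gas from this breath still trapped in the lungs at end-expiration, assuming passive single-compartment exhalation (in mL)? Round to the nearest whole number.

Flow: 34 L/min ÷ 60 = 0.5667 L/s.
R = (PIP − Pplat)/V̇ = (31 − 22) / 0.5667 = 9.0/0.5667 = 15.881 cmH2O·s/L.
C = Vt/(Pplat − PEEP) = 460.0 / (22 − 5) = 460.0/17.0 = 27.059 mL/cmH2O.
τ = R × C = 15.881 × 0.02706 L/cmH2O = 0.4297 s.
Fraction remaining = e^(−Te/τ) = e^(−0.69/0.4297) = 0.2007.
Trapped volume = 460.0 × 0.2007 = 92.322 mL.

92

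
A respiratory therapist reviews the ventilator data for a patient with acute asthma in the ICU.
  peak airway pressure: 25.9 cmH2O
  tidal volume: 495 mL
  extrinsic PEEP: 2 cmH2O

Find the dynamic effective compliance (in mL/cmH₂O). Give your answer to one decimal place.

20.7

Dynamic compliance = Vt / (PIP − PEEP) = 495 / (25.9 − 2) = 495 / 23.9 = 20.711 mL/cmH2O.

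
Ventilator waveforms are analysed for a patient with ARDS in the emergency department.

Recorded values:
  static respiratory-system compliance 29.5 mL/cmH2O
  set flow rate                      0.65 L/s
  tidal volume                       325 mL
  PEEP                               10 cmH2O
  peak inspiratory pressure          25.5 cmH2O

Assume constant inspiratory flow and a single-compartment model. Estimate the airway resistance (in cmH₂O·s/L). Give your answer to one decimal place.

Equation of motion (constant flow): PIP = Vt/C + R·V̇ + PEEP.
R·V̇ = PIP − Vt/C − PEEP = 25.5 − 325/29.5 − 10 = 25.5 − 11.017 − 10 = 4.483 cmH2O.
R = 4.483 / 0.65 = 6.897 cmH2O·s/L.

6.9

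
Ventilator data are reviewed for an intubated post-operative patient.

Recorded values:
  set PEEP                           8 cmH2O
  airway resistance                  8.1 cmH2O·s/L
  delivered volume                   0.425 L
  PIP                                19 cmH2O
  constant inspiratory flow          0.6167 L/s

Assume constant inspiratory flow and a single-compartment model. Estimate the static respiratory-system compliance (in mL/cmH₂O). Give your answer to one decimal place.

70.8

Equation of motion (constant flow): PIP = Vt/C + R·V̇ + PEEP.
Vt/C = PIP − R·V̇ − PEEP = 19 − 8.1×0.6167 − 8 = 19 − 4.995 − 8 = 6.005 cmH2O.
C = Vt / 6.005 = 425 / 6.005 = 70.774 mL/cmH2O.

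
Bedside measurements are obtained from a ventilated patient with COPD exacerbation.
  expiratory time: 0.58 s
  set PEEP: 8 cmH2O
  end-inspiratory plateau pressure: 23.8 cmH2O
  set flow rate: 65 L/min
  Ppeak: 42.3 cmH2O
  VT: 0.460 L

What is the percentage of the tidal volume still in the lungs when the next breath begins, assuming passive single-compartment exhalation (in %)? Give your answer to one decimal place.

31.1

Flow: 65 L/min ÷ 60 = 1.0833 L/s.
R = (PIP − Pplat)/V̇ = (42.3 − 23.8) / 1.0833 = 18.5/1.0833 = 17.077 cmH2O·s/L.
C = Vt/(Pplat − PEEP) = 460.0 / (23.8 − 8) = 460.0/15.8 = 29.114 mL/cmH2O.
τ = R × C = 17.077 × 0.02911 L/cmH2O = 0.4971 s.
Fraction remaining at end-expiration = e^(−Te/τ) = e^(−0.58/0.4971) = 0.3114 → 31.14%.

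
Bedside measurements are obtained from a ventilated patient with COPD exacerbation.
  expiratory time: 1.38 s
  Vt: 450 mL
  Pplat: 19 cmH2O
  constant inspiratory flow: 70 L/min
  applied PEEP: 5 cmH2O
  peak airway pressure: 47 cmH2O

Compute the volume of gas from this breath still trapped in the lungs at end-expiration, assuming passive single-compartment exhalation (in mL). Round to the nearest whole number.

Flow: 70 L/min ÷ 60 = 1.1667 L/s.
R = (PIP − Pplat)/V̇ = (47 − 19) / 1.1667 = 28.0/1.1667 = 23.999 cmH2O·s/L.
C = Vt/(Pplat − PEEP) = 450.0 / (19 − 5) = 450.0/14.0 = 32.143 mL/cmH2O.
τ = R × C = 23.999 × 0.03214 L/cmH2O = 0.7713 s.
Fraction remaining = e^(−Te/τ) = e^(−1.38/0.7713) = 0.1671.
Trapped volume = 450.0 × 0.1671 = 75.195 mL.

75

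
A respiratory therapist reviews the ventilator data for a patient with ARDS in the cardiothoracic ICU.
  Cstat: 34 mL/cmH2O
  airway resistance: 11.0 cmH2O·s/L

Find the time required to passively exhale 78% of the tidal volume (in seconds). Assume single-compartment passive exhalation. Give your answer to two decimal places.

0.57

τ = R × C = 11.0 × 34 mL/cmH2O = 11.0 × 0.034 L/cmH2O = 0.374 s.
Exhaled fraction f = 1 − e^(−t/τ) → t = −τ·ln(1 − f) = −0.374·ln(0.22) = 0.5663 s.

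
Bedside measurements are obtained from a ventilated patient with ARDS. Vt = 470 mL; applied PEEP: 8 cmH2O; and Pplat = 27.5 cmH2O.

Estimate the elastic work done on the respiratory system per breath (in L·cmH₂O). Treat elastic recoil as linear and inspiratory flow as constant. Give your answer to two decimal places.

Elastic work ≈ ½ × (Pplat − PEEP) × Vt = 0.5 × (27.5 − 8) × 0.470 L = 0.5 × 19.5 × 0.470 = 4.583 L·cmH2O.

4.58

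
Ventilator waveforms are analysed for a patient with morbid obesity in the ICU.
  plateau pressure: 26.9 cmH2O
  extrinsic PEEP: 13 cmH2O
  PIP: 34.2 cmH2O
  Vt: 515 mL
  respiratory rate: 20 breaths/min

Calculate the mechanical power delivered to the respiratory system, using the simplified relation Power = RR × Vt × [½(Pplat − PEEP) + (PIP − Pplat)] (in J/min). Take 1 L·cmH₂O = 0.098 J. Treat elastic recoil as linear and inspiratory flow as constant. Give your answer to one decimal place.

14.4

Per-breath work = Vt × [½(Pplat−PEEP) + (PIP−Pplat)] = 0.515 × [0.5×13.9 + 7.3] = 0.515 × 14.25 = 7.339 L·cmH2O.
Power = 20 × 7.339 = 146.78 L·cmH2O/min.
× 0.098 J/(L·cmH2O) → 14.384 J/min.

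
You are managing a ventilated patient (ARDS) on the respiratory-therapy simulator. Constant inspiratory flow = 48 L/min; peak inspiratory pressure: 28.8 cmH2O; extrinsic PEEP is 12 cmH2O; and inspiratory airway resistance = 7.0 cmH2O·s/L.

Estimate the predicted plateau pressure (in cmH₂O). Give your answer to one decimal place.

23.2

Flow: 48 L/min ÷ 60 = 0.8 L/s.
Pplat = PIP − Raw × flow = 28.8 − 7.0 × 0.8 = 28.8 − 5.6 = 23.2 cmH2O.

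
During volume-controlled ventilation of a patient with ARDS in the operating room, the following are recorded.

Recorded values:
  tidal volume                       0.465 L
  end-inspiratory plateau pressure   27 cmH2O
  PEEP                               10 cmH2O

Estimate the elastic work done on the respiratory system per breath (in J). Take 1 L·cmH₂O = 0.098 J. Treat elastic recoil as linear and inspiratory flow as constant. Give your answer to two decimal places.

0.39

Elastic work ≈ ½ × (Pplat − PEEP) × Vt = 0.5 × (27 − 10) × 0.465 L = 0.5 × 17.0 × 0.465 = 3.953 L·cmH2O.
× 0.098 J/(L·cmH2O) → 0.3874 J.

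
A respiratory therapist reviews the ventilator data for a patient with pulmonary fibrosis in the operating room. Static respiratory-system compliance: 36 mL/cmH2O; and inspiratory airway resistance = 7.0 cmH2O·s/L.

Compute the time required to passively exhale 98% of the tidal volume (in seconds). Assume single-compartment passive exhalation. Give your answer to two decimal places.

τ = R × C = 7.0 × 36 mL/cmH2O = 7.0 × 0.036 L/cmH2O = 0.252 s.
Exhaled fraction f = 1 − e^(−t/τ) → t = −τ·ln(1 − f) = −0.252·ln(0.02) = 0.9858 s.

0.99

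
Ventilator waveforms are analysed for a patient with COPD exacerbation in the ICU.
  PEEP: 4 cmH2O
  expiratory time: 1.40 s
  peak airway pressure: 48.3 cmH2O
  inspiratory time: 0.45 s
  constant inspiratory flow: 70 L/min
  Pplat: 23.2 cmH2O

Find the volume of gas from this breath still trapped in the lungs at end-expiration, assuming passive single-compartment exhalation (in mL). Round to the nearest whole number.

49

Flow: 70 L/min ÷ 60 = 1.1667 L/s.
Vt = flow × Ti = 1.1667 L/s × 0.45 s × 1000 mL/L = 525.02 mL.
R = (PIP − Pplat)/V̇ = (48.3 − 23.2) / 1.1667 = 25.1/1.1667 = 21.514 cmH2O·s/L.
C = Vt/(Pplat − PEEP) = 525.02 / (23.2 − 4) = 525.02/19.2 = 27.345 mL/cmH2O.
τ = R × C = 21.514 × 0.02735 L/cmH2O = 0.5884 s.
Fraction remaining = e^(−Te/τ) = e^(−1.40/0.5884) = 0.09261.
Trapped volume = 525.02 × 0.09261 = 48.622 mL.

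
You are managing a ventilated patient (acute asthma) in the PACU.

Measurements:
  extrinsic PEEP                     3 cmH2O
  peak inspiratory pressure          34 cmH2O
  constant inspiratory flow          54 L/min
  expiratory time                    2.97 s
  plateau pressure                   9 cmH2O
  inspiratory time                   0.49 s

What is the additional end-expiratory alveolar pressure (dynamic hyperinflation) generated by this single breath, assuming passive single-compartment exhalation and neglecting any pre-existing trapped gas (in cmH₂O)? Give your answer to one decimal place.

1.4

Flow: 54 L/min ÷ 60 = 0.9 L/s.
Vt = flow × Ti = 0.9 L/s × 0.49 s × 1000 mL/L = 441.0 mL.
R = (PIP − Pplat)/V̇ = (34 − 9) / 0.9 = 25.0/0.9 = 27.778 cmH2O·s/L.
C = Vt/(Pplat − PEEP) = 441.0 / (9 − 3) = 441.0/6.0 = 73.5 mL/cmH2O.
τ = R × C = 27.778 × 0.0735 L/cmH2O = 2.042 s.
Fraction remaining = e^(−Te/τ) = e^(−2.97/2.042) = 0.2335; trapped volume = 441.0 × 0.2335 = 102.97 mL.
Additional alveolar pressure from trapping ≈ V_trapped / C = 102.97 / 73.5 = 1.401 cmH2O.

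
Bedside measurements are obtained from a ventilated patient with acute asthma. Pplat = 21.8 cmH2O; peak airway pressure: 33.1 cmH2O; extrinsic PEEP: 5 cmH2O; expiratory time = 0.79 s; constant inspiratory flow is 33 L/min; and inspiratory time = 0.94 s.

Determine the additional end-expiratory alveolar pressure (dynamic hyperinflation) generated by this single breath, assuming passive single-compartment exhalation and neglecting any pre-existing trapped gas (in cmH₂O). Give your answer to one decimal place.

4.8

Flow: 33 L/min ÷ 60 = 0.55 L/s.
Vt = flow × Ti = 0.55 L/s × 0.94 s × 1000 mL/L = 517.0 mL.
R = (PIP − Pplat)/V̇ = (33.1 − 21.8) / 0.55 = 11.3/0.55 = 20.545 cmH2O·s/L.
C = Vt/(Pplat − PEEP) = 517.0 / (21.8 − 5) = 517.0/16.8 = 30.774 mL/cmH2O.
τ = R × C = 20.545 × 0.03077 L/cmH2O = 0.6322 s.
Fraction remaining = e^(−Te/τ) = e^(−0.79/0.6322) = 0.2866; trapped volume = 517.0 × 0.2866 = 148.17 mL.
Additional alveolar pressure from trapping ≈ V_trapped / C = 148.17 / 30.774 = 4.815 cmH2O.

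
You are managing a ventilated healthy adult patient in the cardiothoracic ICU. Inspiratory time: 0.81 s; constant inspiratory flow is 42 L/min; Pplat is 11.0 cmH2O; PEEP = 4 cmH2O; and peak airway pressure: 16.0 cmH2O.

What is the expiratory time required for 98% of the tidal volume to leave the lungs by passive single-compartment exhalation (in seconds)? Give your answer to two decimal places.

2.26

Flow: 42 L/min ÷ 60 = 0.7 L/s.
Vt = flow × Ti = 0.7 L/s × 0.81 s × 1000 mL/L = 567.0 mL.
R = (PIP − Pplat)/V̇ = (16.0 − 11.0) / 0.7 = 5.0/0.7 = 7.143 cmH2O·s/L.
C = Vt/(Pplat − PEEP) = 567.0 / (11.0 − 4) = 567.0/7.0 = 81.0 mL/cmH2O.
τ = R × C = 7.143 × 0.081 L/cmH2O = 0.5786 s.
t = −τ·ln(1 − 0.98) = −0.5786·ln(0.02) = 2.263 s.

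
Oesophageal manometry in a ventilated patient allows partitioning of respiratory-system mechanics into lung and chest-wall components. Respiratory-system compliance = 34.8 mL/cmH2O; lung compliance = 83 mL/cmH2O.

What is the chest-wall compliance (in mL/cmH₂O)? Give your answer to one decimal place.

59.9

1/Ccw = 1/Crs − 1/CL.
1/Ccw = 1/34.8 − 1/83 = 0.01669.
Ccw = 59.916 mL/cmH2O.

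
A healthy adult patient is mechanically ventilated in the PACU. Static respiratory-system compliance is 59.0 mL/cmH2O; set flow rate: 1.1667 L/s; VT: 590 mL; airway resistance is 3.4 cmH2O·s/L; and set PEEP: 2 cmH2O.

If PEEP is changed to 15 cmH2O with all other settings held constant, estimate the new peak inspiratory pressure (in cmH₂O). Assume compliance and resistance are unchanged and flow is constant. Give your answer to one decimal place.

PIP = Vt/C + R·V̇ + PEEP (constant-flow equation of motion).
Only the baseline term changes: ΔPIP = ΔPEEP = 15 − 2 = 13.0 cmH2O.
Original PIP = 590/59.0 + 3.4×1.1667 + 2 = 15.967 cmH2O; new PIP = 15.967 + (13.0) = 28.967 cmH2O.

29.0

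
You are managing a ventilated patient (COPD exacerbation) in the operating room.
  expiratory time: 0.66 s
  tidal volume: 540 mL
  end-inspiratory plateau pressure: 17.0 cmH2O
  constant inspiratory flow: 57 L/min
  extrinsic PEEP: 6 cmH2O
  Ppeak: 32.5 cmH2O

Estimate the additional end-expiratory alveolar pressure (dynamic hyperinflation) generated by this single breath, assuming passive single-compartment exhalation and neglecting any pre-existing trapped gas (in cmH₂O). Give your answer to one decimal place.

4.8

Flow: 57 L/min ÷ 60 = 0.95 L/s.
R = (PIP − Pplat)/V̇ = (32.5 − 17.0) / 0.95 = 15.5/0.95 = 16.316 cmH2O·s/L.
C = Vt/(Pplat − PEEP) = 540.0 / (17.0 − 6) = 540.0/11.0 = 49.091 mL/cmH2O.
τ = R × C = 16.316 × 0.04909 L/cmH2O = 0.801 s.
Fraction remaining = e^(−Te/τ) = e^(−0.66/0.801) = 0.4387; trapped volume = 540.0 × 0.4387 = 236.9 mL.
Additional alveolar pressure from trapping ≈ V_trapped / C = 236.9 / 49.091 = 4.826 cmH2O.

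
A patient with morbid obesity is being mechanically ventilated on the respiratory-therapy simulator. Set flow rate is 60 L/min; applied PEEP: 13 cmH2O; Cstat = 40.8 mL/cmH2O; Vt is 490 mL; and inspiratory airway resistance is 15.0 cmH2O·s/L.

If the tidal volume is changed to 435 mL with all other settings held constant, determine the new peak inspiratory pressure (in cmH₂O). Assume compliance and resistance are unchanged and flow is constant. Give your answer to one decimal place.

38.7

Flow: 60 L/min ÷ 60 = 1 L/s.
PIP = Vt/C + R·V̇ + PEEP (constant-flow equation of motion).
Only the elastic term changes: ΔPIP = ΔVt / C = (435 − 490) / 40.8 = -1.348 cmH2O.
Original PIP = 490/40.8 + 15.0×1 + 13 = 40.01 cmH2O; new PIP = 40.01 + (-1.348) = 38.662 cmH2O.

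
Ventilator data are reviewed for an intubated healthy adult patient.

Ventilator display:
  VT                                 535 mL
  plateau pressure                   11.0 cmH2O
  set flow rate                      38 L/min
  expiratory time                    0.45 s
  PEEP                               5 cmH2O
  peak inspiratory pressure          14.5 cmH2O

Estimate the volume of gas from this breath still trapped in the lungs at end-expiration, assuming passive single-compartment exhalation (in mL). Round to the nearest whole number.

Flow: 38 L/min ÷ 60 = 0.6333 L/s.
R = (PIP − Pplat)/V̇ = (14.5 − 11.0) / 0.6333 = 3.5/0.6333 = 5.527 cmH2O·s/L.
C = Vt/(Pplat − PEEP) = 535.0 / (11.0 − 5) = 535.0/6.0 = 89.167 mL/cmH2O.
τ = R × C = 5.527 × 0.08917 L/cmH2O = 0.4928 s.
Fraction remaining = e^(−Te/τ) = e^(−0.45/0.4928) = 0.4013.
Trapped volume = 535.0 × 0.4013 = 214.7 mL.

215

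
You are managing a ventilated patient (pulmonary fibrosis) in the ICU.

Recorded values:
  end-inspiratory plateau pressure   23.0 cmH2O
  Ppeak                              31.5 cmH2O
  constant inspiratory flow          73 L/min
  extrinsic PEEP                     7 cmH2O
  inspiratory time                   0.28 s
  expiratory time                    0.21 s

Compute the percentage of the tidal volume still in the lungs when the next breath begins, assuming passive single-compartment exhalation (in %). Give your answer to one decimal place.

Flow: 73 L/min ÷ 60 = 1.2167 L/s.
Vt = flow × Ti = 1.2167 L/s × 0.28 s × 1000 mL/L = 340.68 mL.
R = (PIP − Pplat)/V̇ = (31.5 − 23.0) / 1.2167 = 8.5/1.2167 = 6.986 cmH2O·s/L.
C = Vt/(Pplat − PEEP) = 340.68 / (23.0 − 7) = 340.68/16.0 = 21.293 mL/cmH2O.
τ = R × C = 6.986 × 0.02129 L/cmH2O = 0.1487 s.
Fraction remaining at end-expiration = e^(−Te/τ) = e^(−0.21/0.1487) = 0.2436 → 24.36%.

24.4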